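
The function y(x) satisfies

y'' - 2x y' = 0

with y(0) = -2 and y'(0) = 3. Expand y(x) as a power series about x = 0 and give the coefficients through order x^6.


Ansatz: y(x) = sum_{n>=0} a_n x^n, so y'(x) = sum_{n>=1} n a_n x^(n-1) and y''(x) = sum_{n>=2} n(n-1) a_n x^(n-2).
Substitute into P(x) y'' + Q(x) y' + R(x) y = 0 with P(x) = 1, Q(x) = -2x, R(x) = 0, and match powers of x.
Initial conditions: a_0 = -2, a_1 = 3.
Setting the coefficient of each power of x to zero and solving order by order (substituting the coefficients already found):
  x^0: 2 a_2 = 0  ->  a_2 = 0
  x^1: 6 a_3 - 2 a_1 = 0  ->  6 a_3 = 2 a_1 = 6  ->  a_3 = 1
  x^2: 12 a_4 - 4 a_2 = 0  ->  12 a_4 = 4 a_2 = 0  ->  a_4 = 0
  x^3: 20 a_5 - 6 a_3 = 0  ->  20 a_5 = 6 a_3 = 6  ->  a_5 = 3/10
  x^4: 30 a_6 - 8 a_4 = 0  ->  30 a_6 = 8 a_4 = 0  ->  a_6 = 0
Truncated series: y(x) = -2 + 3 x + x^3 + (3/10) x^5 + O(x^7).

a_0 = -2; a_1 = 3; a_2 = 0; a_3 = 1; a_4 = 0; a_5 = 3/10; a_6 = 0


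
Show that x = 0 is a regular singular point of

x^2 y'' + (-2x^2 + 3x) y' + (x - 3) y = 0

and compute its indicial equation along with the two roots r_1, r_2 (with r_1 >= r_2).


Divide by x^2 to reach normal form y'' + P_1(x) y' + P_2(x) y = 0 with P_1(x) = -2 + 3/x and P_2(x) = 1/x - 3/x^2.
x = 0 is a singular point because the y'-coefficient -2 + 3/x has a pole at x = 0 and the y-coefficient 1/x - 3/x^2 has a pole at x = 0.
It is a regular singular point because x P_1(x) = p(x) = 3 - 2x and x^2 P_2(x) = q(x) = x - 3 are polynomials, hence analytic at x = 0.
p(0) = 3,  q(0) = -3.
Indicial equation: r(r-1) + p(0) r + q(0) = 0, i.e. r^2 + (p(0) - 1) r + q(0) = 0, i.e. r^2 + 2 r - 3 = 0.
Discriminant: (2)^2 - 4(-3) = 16, so r = (-2 ± 4)/2.
Solving: r_1 = 1, r_2 = -3.

indicial: r^2 + 2 r - 3 = 0; roots r_1 = 1, r_2 = -3


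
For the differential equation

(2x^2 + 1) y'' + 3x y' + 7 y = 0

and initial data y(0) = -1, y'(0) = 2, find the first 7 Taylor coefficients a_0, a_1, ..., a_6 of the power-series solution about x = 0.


Ansatz: y(x) = sum_{n>=0} a_n x^n, so y'(x) = sum_{n>=1} n a_n x^(n-1) and y''(x) = sum_{n>=2} n(n-1) a_n x^(n-2).
Substitute into P(x) y'' + Q(x) y' + R(x) y = 0 with P(x) = 2x^2 + 1, Q(x) = 3x, R(x) = 7, and match powers of x.
Initial conditions: a_0 = -1, a_1 = 2.
Setting the coefficient of each power of x to zero and solving order by order (substituting the coefficients already found):
  x^0: 2 a_2 + 7 a_0 = 0  ->  2 a_2 = -7 a_0 = 7  ->  a_2 = 7/2
  x^1: 6 a_3 + 10 a_1 = 0  ->  6 a_3 = -10 a_1 = -20  ->  a_3 = -10/3
  x^2: 12 a_4 + 17 a_2 = 0  ->  12 a_4 = -17 a_2 = -119/2  ->  a_4 = -119/24
  x^3: 20 a_5 + 28 a_3 = 0  ->  20 a_5 = -28 a_3 = 280/3  ->  a_5 = 14/3
  x^4: 30 a_6 + 43 a_4 = 0  ->  30 a_6 = -43 a_4 = 5117/24  ->  a_6 = 5117/720
Truncated series: y(x) = -1 + 2 x + (7/2) x^2 - (10/3) x^3 - (119/24) x^4 + (14/3) x^5 + (5117/720) x^6 + O(x^7).

a_0 = -1; a_1 = 2; a_2 = 7/2; a_3 = -10/3; a_4 = -119/24; a_5 = 14/3; a_6 = 5117/720


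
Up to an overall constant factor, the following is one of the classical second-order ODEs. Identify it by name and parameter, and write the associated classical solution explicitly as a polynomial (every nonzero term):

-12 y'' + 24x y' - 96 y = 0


All three coefficients share the factor -12; dividing through by -12 gives  y'' - 2x y' + 8 y = 0.
This matches the Hermite equation y'' - 2x y' + 2n y = 0 with 2n = 8, so n = 4; the polynomial solution is H_4(x).
With y = sum_k a_k x^k, matching x^k gives (k+2)(k+1) a_{k+2} = 2(k - n) a_k = 2(k - 4) a_k. The right side vanishes at k = 4, so the series with the parity of 4 terminates at degree 4.
Standard normalization: leading coefficient of H_n is 2^n, so a_4 = 2^4 = 16. Work downward with a_k = (k+1)(k+2) a_{k+2} / (2(k - n)):
  a_2 = (3)(4)(16) / (2(2 - 4)) = 192/(-4) = -48
  a_0 = (1)(2)(-48) / (2(0 - 4)) = -96/(-8) = 12
Hence H_4(x) = 16 x^4 - 48 x^2 + 12.

H_4(x); series = 16 x^4 - 48 x^2 + 12


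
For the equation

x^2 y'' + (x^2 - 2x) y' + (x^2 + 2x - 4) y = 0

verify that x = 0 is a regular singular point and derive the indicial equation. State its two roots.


Divide by x^2 to reach normal form y'' + P_1(x) y' + P_2(x) y = 0 with P_1(x) = 1 - 2/x and P_2(x) = 1 + 2/x - 4/x^2.
x = 0 is a singular point because the y'-coefficient 1 - 2/x has a pole at x = 0 and the y-coefficient 1 + 2/x - 4/x^2 has a pole at x = 0.
It is a regular singular point because x P_1(x) = p(x) = x - 2 and x^2 P_2(x) = q(x) = x^2 + 2x - 4 are polynomials, hence analytic at x = 0.
p(0) = -2,  q(0) = -4.
Indicial equation: r(r-1) + p(0) r + q(0) = 0, i.e. r^2 + (p(0) - 1) r + q(0) = 0, i.e. r^2 - 3 r - 4 = 0.
Discriminant: (-3)^2 - 4(-4) = 25, so r = (3 ± 5)/2.
Solving: r_1 = 4, r_2 = -1.

indicial: r^2 - 3 r - 4 = 0; roots r_1 = 4, r_2 = -1


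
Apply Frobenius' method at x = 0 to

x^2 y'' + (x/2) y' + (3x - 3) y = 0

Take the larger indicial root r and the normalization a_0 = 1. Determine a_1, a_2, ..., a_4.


Write in Frobenius form y'' + (p(x)/x) y' + (q(x)/x^2) y = 0:
  p(x) = 1/2,  q(x) = 3x - 3.
Indicial equation: r(r-1) + (1/2) r + (-3) = 0 -> roots r_1 = 2, r_2 = -3/2.
Take r = r_1 = 2. Let y(x) = x^r sum_{n>=0} a_n x^n with a_0 = 1.
Substitute y = x^r sum a_n x^n and match x^{r+n}. The recurrence is
  D(n) a_n + 3 a_{n-1} = 0,  where D(n) = (r+n)(r+n-1) + (1/2)(r+n) + (-3).
  a_n = -3 / D(n) * a_{n-1}.
Since the indicial polynomial factors as (r - r_1)(r - r_2), D(n) = (r_1 + n - r_1)(r_1 + n - r_2) = n(n + 7/2).
Evaluating step by step (a_0 = 1):
  n = 1: D(1) = 1(1 + 7/2) = 9/2; numerator = -3(1) = -3; a_1 = (-3)/(9/2) = -2/3
  n = 2: D(2) = 2(2 + 7/2) = 11; numerator = -3(-2/3) = 2; a_2 = (2)/(11) = 2/11
  n = 3: D(3) = 3(3 + 7/2) = 39/2; numerator = -3(2/11) = -6/11; a_3 = (-6/11)/(39/2) = -4/143
  n = 4: D(4) = 4(4 + 7/2) = 30; numerator = -3(-4/143) = 12/143; a_4 = (12/143)/(30) = 2/715

r = 2; a_0 = 1; a_1 = -2/3; a_2 = 2/11; a_3 = -4/143; a_4 = 2/715


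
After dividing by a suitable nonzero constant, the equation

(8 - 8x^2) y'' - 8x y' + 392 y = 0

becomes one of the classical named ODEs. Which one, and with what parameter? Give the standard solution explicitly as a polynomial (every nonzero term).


All three coefficients share the factor 8; dividing through by 8 gives  (1 - x^2) y'' - x y' + 49 y = 0.
This matches the Chebyshev equation (1 - x^2) y'' - x y' + n^2 y = 0 (note the -x y' term, not -2x y') with n^2 = 49, so n = 7; the polynomial solution is T_7(x).
With y = sum_k a_k x^k, matching x^k gives (k+2)(k+1) a_{k+2} = (k^2 - n^2) a_k = (k - 7)(k + 7) a_k. The right side vanishes at k = 7, so the series with the parity of 7 terminates at degree 7.
Standard normalization: leading coefficient of T_n is 2^(n-1), so a_7 = 2^6 = 64. Work downward with a_k = (k+1)(k+2) a_{k+2} / ((k - 7)(k + 7)):
  a_5 = (6)(7)(64) / ((5 - 7)(5 + 7)) = 2688/(-24) = -112
  a_3 = (4)(5)(-112) / ((3 - 7)(3 + 7)) = -2240/(-40) = 56
  a_1 = (2)(3)(56) / ((1 - 7)(1 + 7)) = 336/(-48) = -7
Hence T_7(x) = 64 x^7 - 112 x^5 + 56 x^3 - 7 x.

T_7(x); series = 64 x^7 - 112 x^5 + 56 x^3 - 7 x


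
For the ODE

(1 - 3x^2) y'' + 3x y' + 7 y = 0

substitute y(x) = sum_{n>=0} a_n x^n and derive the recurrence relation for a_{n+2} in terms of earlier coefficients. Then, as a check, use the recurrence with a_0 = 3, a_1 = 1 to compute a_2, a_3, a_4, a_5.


Substitute y = sum_n a_n x^n.
(1 - 3 x^2) y'' contributes (n+2)(n+1) a_{n+2} - 3 n(n-1) a_n at x^n.
3 x y'(x) contributes 3 n a_n at x^n.
7 y(x) contributes 7 a_n at x^n.
Matching x^n: (n+2)(n+1) a_{n+2} + (-3 n(n-1) + 3 n + 7) a_n = 0.
Thus a_{n+2} = (3 n(n-1) - 3 n - 7) / ((n+1)(n+2)) * a_n.

Check with a_0 = 3, a_1 = 1 (apply the recurrence for n = 0, 1, 2, 3): a_0 = 3, a_1 = 1, a_2 = -21/2, a_3 = -5/3, a_4 = 49/8, a_5 = -1/6.

a_(n+2) = (3 n(n-1) - 3 n - 7) / ((n+1)(n+2)) * a_n; check: a_0 = 3, a_1 = 1, a_2 = -21/2, a_3 = -5/3, a_4 = 49/8, a_5 = -1/6


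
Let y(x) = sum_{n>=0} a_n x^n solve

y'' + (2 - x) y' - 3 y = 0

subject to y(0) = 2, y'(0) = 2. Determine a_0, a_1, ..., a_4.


Ansatz: y(x) = sum_{n>=0} a_n x^n, so y'(x) = sum_{n>=1} n a_n x^(n-1) and y''(x) = sum_{n>=2} n(n-1) a_n x^(n-2).
Substitute into P(x) y'' + Q(x) y' + R(x) y = 0 with P(x) = 1, Q(x) = 2 - x, R(x) = -3, and match powers of x.
Initial conditions: a_0 = 2, a_1 = 2.
Setting the coefficient of each power of x to zero and solving order by order (substituting the coefficients already found):
  x^0: 2 a_2 + 2 a_1 - 3 a_0 = 0  ->  2 a_2 = -2 a_1 + 3 a_0 = 2  ->  a_2 = 1
  x^1: 6 a_3 + 4 a_2 - 4 a_1 = 0  ->  6 a_3 = -4 a_2 + 4 a_1 = 4  ->  a_3 = 2/3
  x^2: 12 a_4 + 6 a_3 - 5 a_2 = 0  ->  12 a_4 = -6 a_3 + 5 a_2 = 1  ->  a_4 = 1/12
Truncated series: y(x) = 2 + 2 x + x^2 + (2/3) x^3 + (1/12) x^4 + O(x^5).

a_0 = 2; a_1 = 2; a_2 = 1; a_3 = 2/3; a_4 = 1/12


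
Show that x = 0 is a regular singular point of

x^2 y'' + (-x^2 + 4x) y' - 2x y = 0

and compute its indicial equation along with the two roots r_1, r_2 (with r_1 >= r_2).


Divide by x^2 to reach normal form y'' + P_1(x) y' + P_2(x) y = 0 with P_1(x) = -1 + 4/x and P_2(x) = -2/x.
x = 0 is a singular point because the y'-coefficient -1 + 4/x has a pole at x = 0 and the y-coefficient -2/x has a pole at x = 0.
It is a regular singular point because x P_1(x) = p(x) = 4 - x and x^2 P_2(x) = q(x) = -2x are polynomials, hence analytic at x = 0.
p(0) = 4,  q(0) = 0.
Indicial equation: r(r-1) + p(0) r + q(0) = 0, i.e. r^2 + (p(0) - 1) r + q(0) = 0, i.e. r^2 + 3 r = 0.
Discriminant: (3)^2 - 4(0) = 9, so r = (-3 ± 3)/2.
Solving: r_1 = 0, r_2 = -3.

indicial: r^2 + 3 r = 0; roots r_1 = 0, r_2 = -3


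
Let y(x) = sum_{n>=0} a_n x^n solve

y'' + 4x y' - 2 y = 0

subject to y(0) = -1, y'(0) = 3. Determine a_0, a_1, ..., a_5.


Ansatz: y(x) = sum_{n>=0} a_n x^n, so y'(x) = sum_{n>=1} n a_n x^(n-1) and y''(x) = sum_{n>=2} n(n-1) a_n x^(n-2).
Substitute into P(x) y'' + Q(x) y' + R(x) y = 0 with P(x) = 1, Q(x) = 4x, R(x) = -2, and match powers of x.
Initial conditions: a_0 = -1, a_1 = 3.
Setting the coefficient of each power of x to zero and solving order by order (substituting the coefficients already found):
  x^0: 2 a_2 - 2 a_0 = 0  ->  2 a_2 = 2 a_0 = -2  ->  a_2 = -1
  x^1: 6 a_3 + 2 a_1 = 0  ->  6 a_3 = -2 a_1 = -6  ->  a_3 = -1
  x^2: 12 a_4 + 6 a_2 = 0  ->  12 a_4 = -6 a_2 = 6  ->  a_4 = 1/2
  x^3: 20 a_5 + 10 a_3 = 0  ->  20 a_5 = -10 a_3 = 10  ->  a_5 = 1/2
Truncated series: y(x) = -1 + 3 x - x^2 - x^3 + (1/2) x^4 + (1/2) x^5 + O(x^6).

a_0 = -1; a_1 = 3; a_2 = -1; a_3 = -1; a_4 = 1/2; a_5 = 1/2


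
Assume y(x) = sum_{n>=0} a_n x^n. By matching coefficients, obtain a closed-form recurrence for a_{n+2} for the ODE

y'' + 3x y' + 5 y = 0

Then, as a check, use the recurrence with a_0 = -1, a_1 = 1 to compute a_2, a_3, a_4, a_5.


Substitute y = sum_n a_n x^n.
y''(x) has coefficient (n+2)(n+1) a_{n+2} at x^n;
3 x y'(x) has coefficient 3 n a_n at x^n (shift);
5 y(x) has coefficient 5 a_n at x^n.
Matching x^n: (n+2)(n+1) a_{n+2} + (3n + 5) a_n = 0.
Thus a_{n+2} = (-3n - 5) / ((n+1)(n+2)) * a_n.

Check with a_0 = -1, a_1 = 1 (apply the recurrence for n = 0, 1, 2, 3): a_0 = -1, a_1 = 1, a_2 = 5/2, a_3 = -4/3, a_4 = -55/24, a_5 = 14/15.

a_(n+2) = (-3n - 5) / ((n+1)(n+2)) * a_n; check: a_0 = -1, a_1 = 1, a_2 = 5/2, a_3 = -4/3, a_4 = -55/24, a_5 = 14/15


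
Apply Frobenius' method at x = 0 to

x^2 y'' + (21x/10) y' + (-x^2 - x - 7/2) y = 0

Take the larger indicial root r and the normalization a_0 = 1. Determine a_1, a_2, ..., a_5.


Write in Frobenius form y'' + (p(x)/x) y' + (q(x)/x^2) y = 0:
  p(x) = 21/10,  q(x) = -x^2 - x - 7/2.
Indicial equation: r(r-1) + (21/10) r + (-7/2) = 0 -> roots r_1 = 7/5, r_2 = -5/2.
Take r = r_1 = 7/5. Let y(x) = x^r sum_{n>=0} a_n x^n with a_0 = 1.
Substitute y = x^r sum a_n x^n and match x^{r+n}. The recurrence is
  D(n) a_n - 1 a_{n-1} - 1 a_{n-2} = 0,  where D(n) = (r+n)(r+n-1) + (21/10)(r+n) + (-7/2).
  a_n = [1 a_{n-1} + 1 a_{n-2}] / D(n).
Since the indicial polynomial factors as (r - r_1)(r - r_2), D(n) = (r_1 + n - r_1)(r_1 + n - r_2) = n(n + 39/10).
Evaluating step by step (a_0 = 1):
  n = 1: D(1) = 1(1 + 39/10) = 49/10; numerator = 1(1) = 1; a_1 = (1)/(49/10) = 10/49
  n = 2: D(2) = 2(2 + 39/10) = 59/5; numerator = 1(10/49) + 1(1) = 59/49; a_2 = (59/49)/(59/5) = 5/49
  n = 3: D(3) = 3(3 + 39/10) = 207/10; numerator = 1(5/49) + 1(10/49) = 15/49; a_3 = (15/49)/(207/10) = 50/3381
  n = 4: D(4) = 4(4 + 39/10) = 158/5; numerator = 1(50/3381) + 1(5/49) = 395/3381; a_4 = (395/3381)/(158/5) = 25/6762
  n = 5: D(5) = 5(5 + 39/10) = 89/2; numerator = 1(25/6762) + 1(50/3381) = 125/6762; a_5 = (125/6762)/(89/2) = 125/300909

r = 7/5; a_0 = 1; a_1 = 10/49; a_2 = 5/49; a_3 = 50/3381; a_4 = 25/6762; a_5 = 125/300909


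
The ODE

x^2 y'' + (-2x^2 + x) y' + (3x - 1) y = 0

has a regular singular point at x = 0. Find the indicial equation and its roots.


Divide by x^2 to reach normal form y'' + P_1(x) y' + P_2(x) y = 0 with P_1(x) = -2 + 1/x and P_2(x) = 3/x - 1/x^2.
x = 0 is a singular point because the y'-coefficient -2 + 1/x has a pole at x = 0 and the y-coefficient 3/x - 1/x^2 has a pole at x = 0.
It is a regular singular point because x P_1(x) = p(x) = 1 - 2x and x^2 P_2(x) = q(x) = 3x - 1 are polynomials, hence analytic at x = 0.
p(0) = 1,  q(0) = -1.
Indicial equation: r(r-1) + p(0) r + q(0) = 0, i.e. r^2 + (p(0) - 1) r + q(0) = 0, i.e. r^2 - 1 = 0.
Discriminant: (0)^2 - 4(-1) = 4, so r = (0 ± 2)/2.
Solving: r_1 = 1, r_2 = -1.

indicial: r^2 - 1 = 0; roots r_1 = 1, r_2 = -1


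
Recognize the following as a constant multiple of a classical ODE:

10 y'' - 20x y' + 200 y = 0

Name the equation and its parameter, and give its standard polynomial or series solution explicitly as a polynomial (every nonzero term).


All three coefficients share the factor 10; dividing through by 10 gives  y'' - 2x y' + 20 y = 0.
This matches the Hermite equation y'' - 2x y' + 2n y = 0 with 2n = 20, so n = 10; the polynomial solution is H_10(x).
With y = sum_k a_k x^k, matching x^k gives (k+2)(k+1) a_{k+2} = 2(k - n) a_k = 2(k - 10) a_k. The right side vanishes at k = 10, so the series with the parity of 10 terminates at degree 10.
Standard normalization: leading coefficient of H_n is 2^n, so a_10 = 2^10 = 1024. Work downward with a_k = (k+1)(k+2) a_{k+2} / (2(k - n)):
  a_8 = (9)(10)(1024) / (2(8 - 10)) = 92160/(-4) = -23040
  a_6 = (7)(8)(-23040) / (2(6 - 10)) = -1290240/(-8) = 161280
  a_4 = (5)(6)(161280) / (2(4 - 10)) = 4838400/(-12) = -403200
  a_2 = (3)(4)(-403200) / (2(2 - 10)) = -4838400/(-16) = 302400
  a_0 = (1)(2)(302400) / (2(0 - 10)) = 604800/(-20) = -30240
Hence H_10(x) = 1024 x^10 - 23040 x^8 + 161280 x^6 - 403200 x^4 + 302400 x^2 - 30240.

H_10(x); series = 1024 x^10 - 23040 x^8 + 161280 x^6 - 403200 x^4 + 302400 x^2 - 30240


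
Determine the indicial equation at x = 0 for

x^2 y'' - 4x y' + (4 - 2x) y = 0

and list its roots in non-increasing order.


Divide by x^2 to reach normal form y'' + P_1(x) y' + P_2(x) y = 0 with P_1(x) = -4/x and P_2(x) = -2/x + 4/x^2.
x = 0 is a singular point because the y'-coefficient -4/x has a pole at x = 0 and the y-coefficient -2/x + 4/x^2 has a pole at x = 0.
It is a regular singular point because x P_1(x) = p(x) = -4 and x^2 P_2(x) = q(x) = 4 - 2x are polynomials, hence analytic at x = 0.
p(0) = -4,  q(0) = 4.
Indicial equation: r(r-1) + p(0) r + q(0) = 0, i.e. r^2 + (p(0) - 1) r + q(0) = 0, i.e. r^2 - 5 r + 4 = 0.
Discriminant: (-5)^2 - 4(4) = 9, so r = (5 ± 3)/2.
Solving: r_1 = 4, r_2 = 1.

indicial: r^2 - 5 r + 4 = 0; roots r_1 = 4, r_2 = 1


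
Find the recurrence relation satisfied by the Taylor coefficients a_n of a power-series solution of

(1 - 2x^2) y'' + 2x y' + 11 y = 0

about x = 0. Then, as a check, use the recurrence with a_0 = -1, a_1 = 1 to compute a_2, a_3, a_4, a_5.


Substitute y = sum_n a_n x^n.
(1 - 2 x^2) y'' contributes (n+2)(n+1) a_{n+2} - 2 n(n-1) a_n at x^n.
2 x y'(x) contributes 2 n a_n at x^n.
11 y(x) contributes 11 a_n at x^n.
Matching x^n: (n+2)(n+1) a_{n+2} + (-2 n(n-1) + 2 n + 11) a_n = 0.
Thus a_{n+2} = (2 n(n-1) - 2 n - 11) / ((n+1)(n+2)) * a_n.

Check with a_0 = -1, a_1 = 1 (apply the recurrence for n = 0, 1, 2, 3): a_0 = -1, a_1 = 1, a_2 = 11/2, a_3 = -13/6, a_4 = -121/24, a_5 = 13/24.

a_(n+2) = (2 n(n-1) - 2 n - 11) / ((n+1)(n+2)) * a_n; check: a_0 = -1, a_1 = 1, a_2 = 11/2, a_3 = -13/6, a_4 = -121/24, a_5 = 13/24


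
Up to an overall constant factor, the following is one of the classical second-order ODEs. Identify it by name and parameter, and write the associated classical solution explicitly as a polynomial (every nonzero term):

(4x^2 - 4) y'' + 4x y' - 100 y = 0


All three coefficients share the factor -4; dividing through by -4 gives  (1 - x^2) y'' - x y' + 25 y = 0.
This matches the Chebyshev equation (1 - x^2) y'' - x y' + n^2 y = 0 (note the -x y' term, not -2x y') with n^2 = 25, so n = 5; the polynomial solution is T_5(x).
With y = sum_k a_k x^k, matching x^k gives (k+2)(k+1) a_{k+2} = (k^2 - n^2) a_k = (k - 5)(k + 5) a_k. The right side vanishes at k = 5, so the series with the parity of 5 terminates at degree 5.
Standard normalization: leading coefficient of T_n is 2^(n-1), so a_5 = 2^4 = 16. Work downward with a_k = (k+1)(k+2) a_{k+2} / ((k - 5)(k + 5)):
  a_3 = (4)(5)(16) / ((3 - 5)(3 + 5)) = 320/(-16) = -20
  a_1 = (2)(3)(-20) / ((1 - 5)(1 + 5)) = -120/(-24) = 5
Hence T_5(x) = 16 x^5 - 20 x^3 + 5 x.

T_5(x); series = 16 x^5 - 20 x^3 + 5 x


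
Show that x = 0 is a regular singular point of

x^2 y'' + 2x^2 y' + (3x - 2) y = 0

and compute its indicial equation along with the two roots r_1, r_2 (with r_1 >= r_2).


Divide by x^2 to reach normal form y'' + P_1(x) y' + P_2(x) y = 0 with P_1(x) = 2 and P_2(x) = 3/x - 2/x^2.
x = 0 is a singular point because the y-coefficient 3/x - 2/x^2 has a pole at x = 0.
It is a regular singular point because x P_1(x) = p(x) = 2x and x^2 P_2(x) = q(x) = 3x - 2 are polynomials, hence analytic at x = 0.
p(0) = 0,  q(0) = -2.
Indicial equation: r(r-1) + p(0) r + q(0) = 0, i.e. r^2 + (p(0) - 1) r + q(0) = 0, i.e. r^2 - 1 r - 2 = 0.
Discriminant: (-1)^2 - 4(-2) = 9, so r = (1 ± 3)/2.
Solving: r_1 = 2, r_2 = -1.

indicial: r^2 - 1 r - 2 = 0; roots r_1 = 2, r_2 = -1


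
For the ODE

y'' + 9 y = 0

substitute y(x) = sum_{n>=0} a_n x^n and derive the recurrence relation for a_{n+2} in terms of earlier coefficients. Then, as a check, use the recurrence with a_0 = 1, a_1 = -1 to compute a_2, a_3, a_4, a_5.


Substitute y = sum_n a_n x^n into y'' + (const) y = 0.
y''(x) = sum_{n>=0} (n+2)(n+1) a_{n+2} x^n.
The ODE becomes sum_n [(n+2)(n+1) a_{n+2} + 9 a_n] x^n = 0.
Setting each coefficient to zero gives the recurrence:
  (n+2)(n+1) a_{n+2} + 9 a_n = 0,
  a_{n+2} = -9 / ((n+1)(n+2)) a_n.

Check with a_0 = 1, a_1 = -1 (apply the recurrence for n = 0, 1, 2, 3): a_0 = 1, a_1 = -1, a_2 = -9/2, a_3 = 3/2, a_4 = 27/8, a_5 = -27/40.

a_{n+2} = -9/((n+1)(n+2)) * a_n; check: a_0 = 1, a_1 = -1, a_2 = -9/2, a_3 = 3/2, a_4 = 27/8, a_5 = -27/40


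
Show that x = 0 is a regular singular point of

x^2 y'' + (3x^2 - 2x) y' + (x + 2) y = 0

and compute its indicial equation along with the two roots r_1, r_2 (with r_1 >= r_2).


Divide by x^2 to reach normal form y'' + P_1(x) y' + P_2(x) y = 0 with P_1(x) = 3 - 2/x and P_2(x) = 1/x + 2/x^2.
x = 0 is a singular point because the y'-coefficient 3 - 2/x has a pole at x = 0 and the y-coefficient 1/x + 2/x^2 has a pole at x = 0.
It is a regular singular point because x P_1(x) = p(x) = 3x - 2 and x^2 P_2(x) = q(x) = x + 2 are polynomials, hence analytic at x = 0.
p(0) = -2,  q(0) = 2.
Indicial equation: r(r-1) + p(0) r + q(0) = 0, i.e. r^2 + (p(0) - 1) r + q(0) = 0, i.e. r^2 - 3 r + 2 = 0.
Discriminant: (-3)^2 - 4(2) = 1, so r = (3 ± 1)/2.
Solving: r_1 = 2, r_2 = 1.

indicial: r^2 - 3 r + 2 = 0; roots r_1 = 2, r_2 = 1


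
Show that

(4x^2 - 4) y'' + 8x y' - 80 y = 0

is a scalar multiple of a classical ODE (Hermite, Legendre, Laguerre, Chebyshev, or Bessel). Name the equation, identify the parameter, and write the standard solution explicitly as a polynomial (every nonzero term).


All three coefficients share the factor -4; dividing through by -4 gives  (1 - x^2) y'' - 2x y' + 20 y = 0.
This matches the Legendre equation (1 - x^2) y'' - 2x y' + n(n+1) y = 0 (note the -2x y' term) with n(n+1) = 20, so n = 4; the polynomial solution is P_4(x).
With y = sum_k a_k x^k, matching x^k gives (k+2)(k+1) a_{k+2} = [k(k+1) - n(n+1)] a_k = (k - 4)(k + 5) a_k. The right side vanishes at k = 4, so the series with the parity of 4 terminates at degree 4.
Standard normalization (P_n(1) = 1): leading coefficient (2n)!/(2^n (n!)^2) = 40320/(16*576) = 35/8, so a_4 = 35/8. Work downward with a_k = (k+1)(k+2) a_{k+2} / ((k - 4)(k + 5)):
  a_2 = (3)(4)(35/8) / ((2 - 4)(2 + 5)) = (105/2)/(-14) = -15/4
  a_0 = (1)(2)(-15/4) / ((0 - 4)(0 + 5)) = (-15/2)/(-20) = 3/8
Hence P_4(x) = 35 x^4/8 - 15 x^2/4 + 3/8.

P_4(x); series = 35 x^4/8 - 15 x^2/4 + 3/8


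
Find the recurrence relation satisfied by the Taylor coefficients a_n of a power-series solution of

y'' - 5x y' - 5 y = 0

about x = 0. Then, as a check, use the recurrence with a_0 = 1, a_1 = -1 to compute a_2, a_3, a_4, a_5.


Substitute y = sum_n a_n x^n.
y''(x) has coefficient (n+2)(n+1) a_{n+2} at x^n;
-5 x y'(x) has coefficient -5 n a_n at x^n (shift);
-5 y(x) has coefficient -5 a_n at x^n.
Matching x^n: (n+2)(n+1) a_{n+2} + (-5n - 5) a_n = 0.
Thus a_{n+2} = (5n + 5) / ((n+1)(n+2)) * a_n.

Check with a_0 = 1, a_1 = -1 (apply the recurrence for n = 0, 1, 2, 3): a_0 = 1, a_1 = -1, a_2 = 5/2, a_3 = -5/3, a_4 = 25/8, a_5 = -5/3.

a_(n+2) = (5n + 5) / ((n+1)(n+2)) * a_n; check: a_0 = 1, a_1 = -1, a_2 = 5/2, a_3 = -5/3, a_4 = 25/8, a_5 = -5/3


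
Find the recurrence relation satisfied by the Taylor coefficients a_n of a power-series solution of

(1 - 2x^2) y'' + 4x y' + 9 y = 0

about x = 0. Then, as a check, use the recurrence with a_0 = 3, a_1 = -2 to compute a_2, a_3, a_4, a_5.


Substitute y = sum_n a_n x^n.
(1 - 2 x^2) y'' contributes (n+2)(n+1) a_{n+2} - 2 n(n-1) a_n at x^n.
4 x y'(x) contributes 4 n a_n at x^n.
9 y(x) contributes 9 a_n at x^n.
Matching x^n: (n+2)(n+1) a_{n+2} + (-2 n(n-1) + 4 n + 9) a_n = 0.
Thus a_{n+2} = (2 n(n-1) - 4 n - 9) / ((n+1)(n+2)) * a_n.

Check with a_0 = 3, a_1 = -2 (apply the recurrence for n = 0, 1, 2, 3): a_0 = 3, a_1 = -2, a_2 = -27/2, a_3 = 13/3, a_4 = 117/8, a_5 = -39/20.

a_(n+2) = (2 n(n-1) - 4 n - 9) / ((n+1)(n+2)) * a_n; check: a_0 = 3, a_1 = -2, a_2 = -27/2, a_3 = 13/3, a_4 = 117/8, a_5 = -39/20


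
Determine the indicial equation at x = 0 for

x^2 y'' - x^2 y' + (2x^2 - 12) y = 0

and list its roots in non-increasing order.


Divide by x^2 to reach normal form y'' + P_1(x) y' + P_2(x) y = 0 with P_1(x) = -1 and P_2(x) = 2 - 12/x^2.
x = 0 is a singular point because the y-coefficient 2 - 12/x^2 has a pole at x = 0.
It is a regular singular point because x P_1(x) = p(x) = -x and x^2 P_2(x) = q(x) = 2x^2 - 12 are polynomials, hence analytic at x = 0.
p(0) = 0,  q(0) = -12.
Indicial equation: r(r-1) + p(0) r + q(0) = 0, i.e. r^2 + (p(0) - 1) r + q(0) = 0, i.e. r^2 - 1 r - 12 = 0.
Discriminant: (-1)^2 - 4(-12) = 49, so r = (1 ± 7)/2.
Solving: r_1 = 4, r_2 = -3.

indicial: r^2 - 1 r - 12 = 0; roots r_1 = 4, r_2 = -3


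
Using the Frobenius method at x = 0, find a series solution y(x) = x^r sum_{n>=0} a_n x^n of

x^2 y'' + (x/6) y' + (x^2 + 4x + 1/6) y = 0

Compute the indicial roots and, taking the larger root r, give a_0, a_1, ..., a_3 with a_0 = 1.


Write in Frobenius form y'' + (p(x)/x) y' + (q(x)/x^2) y = 0:
  p(x) = 1/6,  q(x) = x^2 + 4x + 1/6.
Indicial equation: r(r-1) + (1/6) r + (1/6) = 0 -> roots r_1 = 1/2, r_2 = 1/3.
Take r = r_1 = 1/2. Let y(x) = x^r sum_{n>=0} a_n x^n with a_0 = 1.
Substitute y = x^r sum a_n x^n and match x^{r+n}. The recurrence is
  D(n) a_n + 4 a_{n-1} + 1 a_{n-2} = 0,  where D(n) = (r+n)(r+n-1) + (1/6)(r+n) + (1/6).
  a_n = [-4 a_{n-1} - 1 a_{n-2}] / D(n).
Since the indicial polynomial factors as (r - r_1)(r - r_2), D(n) = (r_1 + n - r_1)(r_1 + n - r_2) = n(n + 1/6).
Evaluating step by step (a_0 = 1):
  n = 1: D(1) = 1(1 + 1/6) = 7/6; numerator = -4(1) = -4; a_1 = (-4)/(7/6) = -24/7
  n = 2: D(2) = 2(2 + 1/6) = 13/3; numerator = -4(-24/7) - 1(1) = 89/7; a_2 = (89/7)/(13/3) = 267/91
  n = 3: D(3) = 3(3 + 1/6) = 19/2; numerator = -4(267/91) - 1(-24/7) = -108/13; a_3 = (-108/13)/(19/2) = -216/247

r = 1/2; a_0 = 1; a_1 = -24/7; a_2 = 267/91; a_3 = -216/247


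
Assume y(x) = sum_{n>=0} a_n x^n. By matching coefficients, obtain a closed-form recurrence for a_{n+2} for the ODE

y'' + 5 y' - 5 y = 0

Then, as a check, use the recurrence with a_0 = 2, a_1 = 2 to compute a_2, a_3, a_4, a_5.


Substitute y = sum_n a_n x^n.
y''(x) has coefficient (n+2)(n+1) a_{n+2} at x^n;
5 y'(x) has coefficient 5 (n+1) a_{n+1} at x^n;
-5 y(x) has coefficient -5 a_n at x^n.
Matching x^n: (n+2)(n+1) a_{n+2} + 5 (n+1) a_{n+1} - 5 a_n = 0.
Thus a_{n+2} = [-5 (n+1) a_{n+1} + 5 a_n] / ((n+1)(n+2)).

Check with a_0 = 2, a_1 = 2 (apply the recurrence for n = 0, 1, 2, 3): a_0 = 2, a_1 = 2, a_2 = 0, a_3 = 5/3, a_4 = -25/12, a_5 = 5/2.

a_(n+2) = [-5 (n+1) a_(n+1) + 5 a_n] / ((n+1)(n+2)); check: a_0 = 2, a_1 = 2, a_2 = 0, a_3 = 5/3, a_4 = -25/12, a_5 = 5/2


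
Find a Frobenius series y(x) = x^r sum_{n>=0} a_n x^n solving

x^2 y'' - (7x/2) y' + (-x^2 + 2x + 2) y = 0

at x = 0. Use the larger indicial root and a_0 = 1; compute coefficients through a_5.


Write in Frobenius form y'' + (p(x)/x) y' + (q(x)/x^2) y = 0:
  p(x) = -7/2,  q(x) = -x^2 + 2x + 2.
Indicial equation: r(r-1) + (-7/2) r + (2) = 0 -> roots r_1 = 4, r_2 = 1/2.
Take r = r_1 = 4. Let y(x) = x^r sum_{n>=0} a_n x^n with a_0 = 1.
Substitute y = x^r sum a_n x^n and match x^{r+n}. The recurrence is
  D(n) a_n + 2 a_{n-1} - 1 a_{n-2} = 0,  where D(n) = (r+n)(r+n-1) + (-7/2)(r+n) + (2).
  a_n = [-2 a_{n-1} + 1 a_{n-2}] / D(n).
Since the indicial polynomial factors as (r - r_1)(r - r_2), D(n) = (r_1 + n - r_1)(r_1 + n - r_2) = n(n + 7/2).
Evaluating step by step (a_0 = 1):
  n = 1: D(1) = 1(1 + 7/2) = 9/2; numerator = -2(1) = -2; a_1 = (-2)/(9/2) = -4/9
  n = 2: D(2) = 2(2 + 7/2) = 11; numerator = -2(-4/9) + 1(1) = 17/9; a_2 = (17/9)/(11) = 17/99
  n = 3: D(3) = 3(3 + 7/2) = 39/2; numerator = -2(17/99) + 1(-4/9) = -26/33; a_3 = (-26/33)/(39/2) = -4/99
  n = 4: D(4) = 4(4 + 7/2) = 30; numerator = -2(-4/99) + 1(17/99) = 25/99; a_4 = (25/99)/(30) = 5/594
  n = 5: D(5) = 5(5 + 7/2) = 85/2; numerator = -2(5/594) + 1(-4/99) = -17/297; a_5 = (-17/297)/(85/2) = -2/1485

r = 4; a_0 = 1; a_1 = -4/9; a_2 = 17/99; a_3 = -4/99; a_4 = 5/594; a_5 = -2/1485


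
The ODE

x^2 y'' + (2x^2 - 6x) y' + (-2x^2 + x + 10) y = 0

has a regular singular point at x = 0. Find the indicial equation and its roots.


Divide by x^2 to reach normal form y'' + P_1(x) y' + P_2(x) y = 0 with P_1(x) = 2 - 6/x and P_2(x) = -2 + 1/x + 10/x^2.
x = 0 is a singular point because the y'-coefficient 2 - 6/x has a pole at x = 0 and the y-coefficient -2 + 1/x + 10/x^2 has a pole at x = 0.
It is a regular singular point because x P_1(x) = p(x) = 2x - 6 and x^2 P_2(x) = q(x) = -2x^2 + x + 10 are polynomials, hence analytic at x = 0.
p(0) = -6,  q(0) = 10.
Indicial equation: r(r-1) + p(0) r + q(0) = 0, i.e. r^2 + (p(0) - 1) r + q(0) = 0, i.e. r^2 - 7 r + 10 = 0.
Discriminant: (-7)^2 - 4(10) = 9, so r = (7 ± 3)/2.
Solving: r_1 = 5, r_2 = 2.

indicial: r^2 - 7 r + 10 = 0; roots r_1 = 5, r_2 = 2


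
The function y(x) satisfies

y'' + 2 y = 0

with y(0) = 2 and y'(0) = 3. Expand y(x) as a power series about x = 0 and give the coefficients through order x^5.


Ansatz: y(x) = sum_{n>=0} a_n x^n, so y'(x) = sum_{n>=1} n a_n x^(n-1) and y''(x) = sum_{n>=2} n(n-1) a_n x^(n-2).
Substitute into P(x) y'' + Q(x) y' + R(x) y = 0 with P(x) = 1, Q(x) = 0, R(x) = 2, and match powers of x.
Initial conditions: a_0 = 2, a_1 = 3.
Setting the coefficient of each power of x to zero and solving order by order (substituting the coefficients already found):
  x^0: 2 a_2 + 2 a_0 = 0  ->  2 a_2 = -2 a_0 = -4  ->  a_2 = -2
  x^1: 6 a_3 + 2 a_1 = 0  ->  6 a_3 = -2 a_1 = -6  ->  a_3 = -1
  x^2: 12 a_4 + 2 a_2 = 0  ->  12 a_4 = -2 a_2 = 4  ->  a_4 = 1/3
  x^3: 20 a_5 + 2 a_3 = 0  ->  20 a_5 = -2 a_3 = 2  ->  a_5 = 1/10
Truncated series: y(x) = 2 + 3 x - 2 x^2 - x^3 + (1/3) x^4 + (1/10) x^5 + O(x^6).

a_0 = 2; a_1 = 3; a_2 = -2; a_3 = -1; a_4 = 1/3; a_5 = 1/10


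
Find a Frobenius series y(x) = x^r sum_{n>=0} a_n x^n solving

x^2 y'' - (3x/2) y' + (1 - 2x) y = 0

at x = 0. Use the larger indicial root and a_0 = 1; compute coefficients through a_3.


Write in Frobenius form y'' + (p(x)/x) y' + (q(x)/x^2) y = 0:
  p(x) = -3/2,  q(x) = 1 - 2x.
Indicial equation: r(r-1) + (-3/2) r + (1) = 0 -> roots r_1 = 2, r_2 = 1/2.
Take r = r_1 = 2. Let y(x) = x^r sum_{n>=0} a_n x^n with a_0 = 1.
Substitute y = x^r sum a_n x^n and match x^{r+n}. The recurrence is
  D(n) a_n - 2 a_{n-1} = 0,  where D(n) = (r+n)(r+n-1) + (-3/2)(r+n) + (1).
  a_n = 2 / D(n) * a_{n-1}.
Since the indicial polynomial factors as (r - r_1)(r - r_2), D(n) = (r_1 + n - r_1)(r_1 + n - r_2) = n(n + 3/2).
Evaluating step by step (a_0 = 1):
  n = 1: D(1) = 1(1 + 3/2) = 5/2; numerator = 2(1) = 2; a_1 = (2)/(5/2) = 4/5
  n = 2: D(2) = 2(2 + 3/2) = 7; numerator = 2(4/5) = 8/5; a_2 = (8/5)/(7) = 8/35
  n = 3: D(3) = 3(3 + 3/2) = 27/2; numerator = 2(8/35) = 16/35; a_3 = (16/35)/(27/2) = 32/945

r = 2; a_0 = 1; a_1 = 4/5; a_2 = 8/35; a_3 = 32/945


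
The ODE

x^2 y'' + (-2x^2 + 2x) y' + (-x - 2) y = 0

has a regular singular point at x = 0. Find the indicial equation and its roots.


Divide by x^2 to reach normal form y'' + P_1(x) y' + P_2(x) y = 0 with P_1(x) = -2 + 2/x and P_2(x) = -1/x - 2/x^2.
x = 0 is a singular point because the y'-coefficient -2 + 2/x has a pole at x = 0 and the y-coefficient -1/x - 2/x^2 has a pole at x = 0.
It is a regular singular point because x P_1(x) = p(x) = 2 - 2x and x^2 P_2(x) = q(x) = -x - 2 are polynomials, hence analytic at x = 0.
p(0) = 2,  q(0) = -2.
Indicial equation: r(r-1) + p(0) r + q(0) = 0, i.e. r^2 + (p(0) - 1) r + q(0) = 0, i.e. r^2 + 1 r - 2 = 0.
Discriminant: (1)^2 - 4(-2) = 9, so r = (-1 ± 3)/2.
Solving: r_1 = 1, r_2 = -2.

indicial: r^2 + 1 r - 2 = 0; roots r_1 = 1, r_2 = -2


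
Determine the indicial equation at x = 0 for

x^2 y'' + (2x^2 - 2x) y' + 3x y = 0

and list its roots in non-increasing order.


Divide by x^2 to reach normal form y'' + P_1(x) y' + P_2(x) y = 0 with P_1(x) = 2 - 2/x and P_2(x) = 3/x.
x = 0 is a singular point because the y'-coefficient 2 - 2/x has a pole at x = 0 and the y-coefficient 3/x has a pole at x = 0.
It is a regular singular point because x P_1(x) = p(x) = 2x - 2 and x^2 P_2(x) = q(x) = 3x are polynomials, hence analytic at x = 0.
p(0) = -2,  q(0) = 0.
Indicial equation: r(r-1) + p(0) r + q(0) = 0, i.e. r^2 + (p(0) - 1) r + q(0) = 0, i.e. r^2 - 3 r = 0.
Discriminant: (-3)^2 - 4(0) = 9, so r = (3 ± 3)/2.
Solving: r_1 = 3, r_2 = 0.

indicial: r^2 - 3 r = 0; roots r_1 = 3, r_2 = 0


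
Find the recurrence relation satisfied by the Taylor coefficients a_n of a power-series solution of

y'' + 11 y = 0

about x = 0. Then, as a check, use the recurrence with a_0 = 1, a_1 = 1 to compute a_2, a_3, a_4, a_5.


Substitute y = sum_n a_n x^n into y'' + (const) y = 0.
y''(x) = sum_{n>=0} (n+2)(n+1) a_{n+2} x^n.
The ODE becomes sum_n [(n+2)(n+1) a_{n+2} + 11 a_n] x^n = 0.
Setting each coefficient to zero gives the recurrence:
  (n+2)(n+1) a_{n+2} + 11 a_n = 0,
  a_{n+2} = -11 / ((n+1)(n+2)) a_n.

Check with a_0 = 1, a_1 = 1 (apply the recurrence for n = 0, 1, 2, 3): a_0 = 1, a_1 = 1, a_2 = -11/2, a_3 = -11/6, a_4 = 121/24, a_5 = 121/120.

a_{n+2} = -11/((n+1)(n+2)) * a_n; check: a_0 = 1, a_1 = 1, a_2 = -11/2, a_3 = -11/6, a_4 = 121/24, a_5 = 121/120


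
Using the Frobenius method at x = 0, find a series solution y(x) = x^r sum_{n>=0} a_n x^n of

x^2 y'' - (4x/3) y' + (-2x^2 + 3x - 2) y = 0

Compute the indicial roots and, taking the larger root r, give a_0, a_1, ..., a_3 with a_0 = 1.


Write in Frobenius form y'' + (p(x)/x) y' + (q(x)/x^2) y = 0:
  p(x) = -4/3,  q(x) = -2x^2 + 3x - 2.
Indicial equation: r(r-1) + (-4/3) r + (-2) = 0 -> roots r_1 = 3, r_2 = -2/3.
Take r = r_1 = 3. Let y(x) = x^r sum_{n>=0} a_n x^n with a_0 = 1.
Substitute y = x^r sum a_n x^n and match x^{r+n}. The recurrence is
  D(n) a_n + 3 a_{n-1} - 2 a_{n-2} = 0,  where D(n) = (r+n)(r+n-1) + (-4/3)(r+n) + (-2).
  a_n = [-3 a_{n-1} + 2 a_{n-2}] / D(n).
Since the indicial polynomial factors as (r - r_1)(r - r_2), D(n) = (r_1 + n - r_1)(r_1 + n - r_2) = n(n + 11/3).
Evaluating step by step (a_0 = 1):
  n = 1: D(1) = 1(1 + 11/3) = 14/3; numerator = -3(1) = -3; a_1 = (-3)/(14/3) = -9/14
  n = 2: D(2) = 2(2 + 11/3) = 34/3; numerator = -3(-9/14) + 2(1) = 55/14; a_2 = (55/14)/(34/3) = 165/476
  n = 3: D(3) = 3(3 + 11/3) = 20; numerator = -3(165/476) + 2(-9/14) = -1107/476; a_3 = (-1107/476)/(20) = -1107/9520

r = 3; a_0 = 1; a_1 = -9/14; a_2 = 165/476; a_3 = -1107/9520


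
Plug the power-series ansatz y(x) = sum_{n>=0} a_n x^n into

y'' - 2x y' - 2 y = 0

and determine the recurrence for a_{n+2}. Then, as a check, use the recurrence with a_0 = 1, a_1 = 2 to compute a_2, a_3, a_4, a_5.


Substitute y = sum_n a_n x^n.
y''(x) has coefficient (n+2)(n+1) a_{n+2} at x^n;
-2 x y'(x) has coefficient -2 n a_n at x^n (shift);
-2 y(x) has coefficient -2 a_n at x^n.
Matching x^n: (n+2)(n+1) a_{n+2} + (-2n - 2) a_n = 0.
Thus a_{n+2} = (2n + 2) / ((n+1)(n+2)) * a_n.

Check with a_0 = 1, a_1 = 2 (apply the recurrence for n = 0, 1, 2, 3): a_0 = 1, a_1 = 2, a_2 = 1, a_3 = 4/3, a_4 = 1/2, a_5 = 8/15.

a_(n+2) = (2n + 2) / ((n+1)(n+2)) * a_n; check: a_0 = 1, a_1 = 2, a_2 = 1, a_3 = 4/3, a_4 = 1/2, a_5 = 8/15


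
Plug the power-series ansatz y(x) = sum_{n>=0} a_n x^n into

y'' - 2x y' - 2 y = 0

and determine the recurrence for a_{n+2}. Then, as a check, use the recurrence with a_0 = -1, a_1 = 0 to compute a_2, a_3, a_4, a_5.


Substitute y = sum_n a_n x^n.
y''(x) has coefficient (n+2)(n+1) a_{n+2} at x^n;
-2 x y'(x) has coefficient -2 n a_n at x^n (shift);
-2 y(x) has coefficient -2 a_n at x^n.
Matching x^n: (n+2)(n+1) a_{n+2} + (-2n - 2) a_n = 0.
Thus a_{n+2} = (2n + 2) / ((n+1)(n+2)) * a_n.

Check with a_0 = -1, a_1 = 0 (apply the recurrence for n = 0, 1, 2, 3): a_0 = -1, a_1 = 0, a_2 = -1, a_3 = 0, a_4 = -1/2, a_5 = 0.

a_(n+2) = (2n + 2) / ((n+1)(n+2)) * a_n; check: a_0 = -1, a_1 = 0, a_2 = -1, a_3 = 0, a_4 = -1/2, a_5 = 0


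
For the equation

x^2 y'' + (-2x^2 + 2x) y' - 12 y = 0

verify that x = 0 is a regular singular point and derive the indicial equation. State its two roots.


Divide by x^2 to reach normal form y'' + P_1(x) y' + P_2(x) y = 0 with P_1(x) = -2 + 2/x and P_2(x) = -12/x^2.
x = 0 is a singular point because the y'-coefficient -2 + 2/x has a pole at x = 0 and the y-coefficient -12/x^2 has a pole at x = 0.
It is a regular singular point because x P_1(x) = p(x) = 2 - 2x and x^2 P_2(x) = q(x) = -12 are polynomials, hence analytic at x = 0.
p(0) = 2,  q(0) = -12.
Indicial equation: r(r-1) + p(0) r + q(0) = 0, i.e. r^2 + (p(0) - 1) r + q(0) = 0, i.e. r^2 + 1 r - 12 = 0.
Discriminant: (1)^2 - 4(-12) = 49, so r = (-1 ± 7)/2.
Solving: r_1 = 3, r_2 = -4.

indicial: r^2 + 1 r - 12 = 0; roots r_1 = 3, r_2 = -4


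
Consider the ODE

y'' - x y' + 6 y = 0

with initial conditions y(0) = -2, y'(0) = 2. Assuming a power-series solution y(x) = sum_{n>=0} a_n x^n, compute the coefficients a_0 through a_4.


Ansatz: y(x) = sum_{n>=0} a_n x^n, so y'(x) = sum_{n>=1} n a_n x^(n-1) and y''(x) = sum_{n>=2} n(n-1) a_n x^(n-2).
Substitute into P(x) y'' + Q(x) y' + R(x) y = 0 with P(x) = 1, Q(x) = -x, R(x) = 6, and match powers of x.
Initial conditions: a_0 = -2, a_1 = 2.
Setting the coefficient of each power of x to zero and solving order by order (substituting the coefficients already found):
  x^0: 2 a_2 + 6 a_0 = 0  ->  2 a_2 = -6 a_0 = 12  ->  a_2 = 6
  x^1: 6 a_3 + 5 a_1 = 0  ->  6 a_3 = -5 a_1 = -10  ->  a_3 = -5/3
  x^2: 12 a_4 + 4 a_2 = 0  ->  12 a_4 = -4 a_2 = -24  ->  a_4 = -2
Truncated series: y(x) = -2 + 2 x + 6 x^2 - (5/3) x^3 - 2 x^4 + O(x^5).

a_0 = -2; a_1 = 2; a_2 = 6; a_3 = -5/3; a_4 = -2


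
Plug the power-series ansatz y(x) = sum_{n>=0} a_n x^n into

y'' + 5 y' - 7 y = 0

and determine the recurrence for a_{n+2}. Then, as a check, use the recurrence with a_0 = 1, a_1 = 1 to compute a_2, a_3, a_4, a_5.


Substitute y = sum_n a_n x^n.
y''(x) has coefficient (n+2)(n+1) a_{n+2} at x^n;
5 y'(x) has coefficient 5 (n+1) a_{n+1} at x^n;
-7 y(x) has coefficient -7 a_n at x^n.
Matching x^n: (n+2)(n+1) a_{n+2} + 5 (n+1) a_{n+1} - 7 a_n = 0.
Thus a_{n+2} = [-5 (n+1) a_{n+1} + 7 a_n] / ((n+1)(n+2)).

Check with a_0 = 1, a_1 = 1 (apply the recurrence for n = 0, 1, 2, 3): a_0 = 1, a_1 = 1, a_2 = 1, a_3 = -1/2, a_4 = 29/24, a_5 = -83/60.

a_(n+2) = [-5 (n+1) a_(n+1) + 7 a_n] / ((n+1)(n+2)); check: a_0 = 1, a_1 = 1, a_2 = 1, a_3 = -1/2, a_4 = 29/24, a_5 = -83/60


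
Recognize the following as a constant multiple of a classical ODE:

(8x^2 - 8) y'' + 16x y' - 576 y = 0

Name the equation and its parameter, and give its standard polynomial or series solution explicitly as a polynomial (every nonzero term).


All three coefficients share the factor -8; dividing through by -8 gives  (1 - x^2) y'' - 2x y' + 72 y = 0.
This matches the Legendre equation (1 - x^2) y'' - 2x y' + n(n+1) y = 0 (note the -2x y' term) with n(n+1) = 72, so n = 8; the polynomial solution is P_8(x).
With y = sum_k a_k x^k, matching x^k gives (k+2)(k+1) a_{k+2} = [k(k+1) - n(n+1)] a_k = (k - 8)(k + 9) a_k. The right side vanishes at k = 8, so the series with the parity of 8 terminates at degree 8.
Standard normalization (P_n(1) = 1): leading coefficient (2n)!/(2^n (n!)^2) = 20922789888000/(256*1625702400) = 6435/128, so a_8 = 6435/128. Work downward with a_k = (k+1)(k+2) a_{k+2} / ((k - 8)(k + 9)):
  a_6 = (7)(8)(6435/128) / ((6 - 8)(6 + 9)) = (45045/16)/(-30) = -3003/32
  a_4 = (5)(6)(-3003/32) / ((4 - 8)(4 + 9)) = (-45045/16)/(-52) = 3465/64
  a_2 = (3)(4)(3465/64) / ((2 - 8)(2 + 9)) = (10395/16)/(-66) = -315/32
  a_0 = (1)(2)(-315/32) / ((0 - 8)(0 + 9)) = (-315/16)/(-72) = 35/128
Hence P_8(x) = 6435 x^8/128 - 3003 x^6/32 + 3465 x^4/64 - 315 x^2/32 + 35/128.

P_8(x); series = 6435 x^8/128 - 3003 x^6/32 + 3465 x^4/64 - 315 x^2/32 + 35/128


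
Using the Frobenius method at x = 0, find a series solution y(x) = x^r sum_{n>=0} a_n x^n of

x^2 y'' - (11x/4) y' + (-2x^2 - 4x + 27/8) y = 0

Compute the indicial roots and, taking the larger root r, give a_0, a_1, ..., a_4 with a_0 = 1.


Write in Frobenius form y'' + (p(x)/x) y' + (q(x)/x^2) y = 0:
  p(x) = -11/4,  q(x) = -2x^2 - 4x + 27/8.
Indicial equation: r(r-1) + (-11/4) r + (27/8) = 0 -> roots r_1 = 9/4, r_2 = 3/2.
Take r = r_1 = 9/4. Let y(x) = x^r sum_{n>=0} a_n x^n with a_0 = 1.
Substitute y = x^r sum a_n x^n and match x^{r+n}. The recurrence is
  D(n) a_n - 4 a_{n-1} - 2 a_{n-2} = 0,  where D(n) = (r+n)(r+n-1) + (-11/4)(r+n) + (27/8).
  a_n = [4 a_{n-1} + 2 a_{n-2}] / D(n).
Since the indicial polynomial factors as (r - r_1)(r - r_2), D(n) = (r_1 + n - r_1)(r_1 + n - r_2) = n(n + 3/4).
Evaluating step by step (a_0 = 1):
  n = 1: D(1) = 1(1 + 3/4) = 7/4; numerator = 4(1) = 4; a_1 = (4)/(7/4) = 16/7
  n = 2: D(2) = 2(2 + 3/4) = 11/2; numerator = 4(16/7) + 2(1) = 78/7; a_2 = (78/7)/(11/2) = 156/77
  n = 3: D(3) = 3(3 + 3/4) = 45/4; numerator = 4(156/77) + 2(16/7) = 976/77; a_3 = (976/77)/(45/4) = 3904/3465
  n = 4: D(4) = 4(4 + 3/4) = 19; numerator = 4(3904/3465) + 2(156/77) = 2696/315; a_4 = (2696/315)/(19) = 2696/5985

r = 9/4; a_0 = 1; a_1 = 16/7; a_2 = 156/77; a_3 = 3904/3465; a_4 = 2696/5985


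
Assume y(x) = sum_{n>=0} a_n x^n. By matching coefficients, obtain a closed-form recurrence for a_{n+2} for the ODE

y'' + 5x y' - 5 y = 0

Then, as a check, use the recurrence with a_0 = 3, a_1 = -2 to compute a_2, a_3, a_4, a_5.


Substitute y = sum_n a_n x^n.
y''(x) has coefficient (n+2)(n+1) a_{n+2} at x^n;
5 x y'(x) has coefficient 5 n a_n at x^n (shift);
-5 y(x) has coefficient -5 a_n at x^n.
Matching x^n: (n+2)(n+1) a_{n+2} + (5n - 5) a_n = 0.
Thus a_{n+2} = (-5n + 5) / ((n+1)(n+2)) * a_n.

Check with a_0 = 3, a_1 = -2 (apply the recurrence for n = 0, 1, 2, 3): a_0 = 3, a_1 = -2, a_2 = 15/2, a_3 = 0, a_4 = -25/8, a_5 = 0.

a_(n+2) = (-5n + 5) / ((n+1)(n+2)) * a_n; check: a_0 = 3, a_1 = -2, a_2 = 15/2, a_3 = 0, a_4 = -25/8, a_5 = 0


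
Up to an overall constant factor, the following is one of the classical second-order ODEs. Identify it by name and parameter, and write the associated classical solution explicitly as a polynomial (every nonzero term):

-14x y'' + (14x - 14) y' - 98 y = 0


All three coefficients share the factor -14; dividing through by -14 gives  x y'' + (1 - x) y' + 7 y = 0.
This matches the Laguerre equation x y'' + (1 - x) y' + n y = 0 with n = 7; the polynomial solution is L_7(x).
With y = sum_k a_k x^k, matching x^k gives (k+1)k a_{k+1} + (k+1) a_{k+1} - k a_k + n a_k = 0, i.e. (k+1)^2 a_{k+1} = (k - n) a_k = (k - 7) a_k. The right side vanishes at k = 7, so the series terminates at degree 7.
Standard normalization L_n(0) = 1 gives a_0 = 1. Work upward with a_{k+1} = (k - 7) a_k / (k+1)^2:
  a_1 = (0 - 7)(1) / 1^2 = -7/1 = -7
  a_2 = (1 - 7)(-7) / 2^2 = 42/4 = 21/2
  a_3 = (2 - 7)(21/2) / 3^2 = (-105/2)/9 = -35/6
  a_4 = (3 - 7)(-35/6) / 4^2 = (70/3)/16 = 35/24
  a_5 = (4 - 7)(35/24) / 5^2 = (-35/8)/25 = -7/40
  a_6 = (5 - 7)(-7/40) / 6^2 = (7/20)/36 = 7/720
  a_7 = (6 - 7)(7/720) / 7^2 = (-7/720)/49 = -1/5040
Hence L_7(x) = -x^7/5040 + 7 x^6/720 - 7 x^5/40 + 35 x^4/24 - 35 x^3/6 + 21 x^2/2 - 7 x + 1.

L_7(x); series = -x^7/5040 + 7 x^6/720 - 7 x^5/40 + 35 x^4/24 - 35 x^3/6 + 21 x^2/2 - 7 x + 1
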